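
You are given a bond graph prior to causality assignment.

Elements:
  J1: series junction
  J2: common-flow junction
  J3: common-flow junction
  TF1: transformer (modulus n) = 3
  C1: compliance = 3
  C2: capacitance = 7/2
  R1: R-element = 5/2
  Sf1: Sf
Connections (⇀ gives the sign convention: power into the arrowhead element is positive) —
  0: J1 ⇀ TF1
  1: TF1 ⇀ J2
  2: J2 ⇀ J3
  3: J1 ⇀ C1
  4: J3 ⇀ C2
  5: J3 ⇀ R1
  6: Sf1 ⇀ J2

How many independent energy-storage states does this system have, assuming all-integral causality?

β6 stroke at Sf1  (source Sf1 imposes f)
β1 stroke at J2  (J2 flow already set via bond 6)
β2 stroke at J2  (J2: bond 6 brought flow, rest push out)
β4 stroke at J3  (1-jn J3 has f-setter on 2)
β5 stroke at J3  (common-f at J3 fixed by 2)
β0 stroke at TF1  (TF1 one-in-one-out from 1)
β3 stroke at J1  (1-jn J1 has f-setter on 0)

2  (C1, C2 all integral)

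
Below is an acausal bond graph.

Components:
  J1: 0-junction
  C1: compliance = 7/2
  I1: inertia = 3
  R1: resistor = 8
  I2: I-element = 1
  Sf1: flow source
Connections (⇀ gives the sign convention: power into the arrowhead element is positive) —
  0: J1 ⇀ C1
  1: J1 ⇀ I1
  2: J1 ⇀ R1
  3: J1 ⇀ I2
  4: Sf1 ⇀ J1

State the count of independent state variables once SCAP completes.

#4 |Sf1  (Sf1 (Sf) sets flow on bond)
#0 |J1  (prefer integral on C1)
#1 |I1  (J1 effort already set via bond 0)
#2 |R1  (0-jn J1 has e-setter on 0)
#3 |I2  (0-jn J1 has e-setter on 0)

3  (C1, I1, I2 all integral)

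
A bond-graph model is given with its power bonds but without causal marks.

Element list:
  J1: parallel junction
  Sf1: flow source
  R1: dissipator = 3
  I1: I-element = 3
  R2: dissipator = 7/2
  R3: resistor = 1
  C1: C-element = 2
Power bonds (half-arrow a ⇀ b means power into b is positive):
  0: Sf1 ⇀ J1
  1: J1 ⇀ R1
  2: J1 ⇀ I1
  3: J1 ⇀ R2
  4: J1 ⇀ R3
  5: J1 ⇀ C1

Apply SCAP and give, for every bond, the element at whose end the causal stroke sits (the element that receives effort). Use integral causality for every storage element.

β0 stroke→Sf1
β1 stroke→R1
β2 stroke→I1
β3 stroke→R2
β4 stroke→R3
β5 stroke→J1

#0 →Sf1  (source Sf1 imposes f)
#2 →I1  (I1 outputs flow p/I1)
#5 →J1  (C1: C, integral causality)
#1 →R1  (J1: bond 5 brought effort, rest push out)
#3 →R2  (J1 effort already set via bond 5)
#4 →R3  (0-jn J1 has e-setter on 5)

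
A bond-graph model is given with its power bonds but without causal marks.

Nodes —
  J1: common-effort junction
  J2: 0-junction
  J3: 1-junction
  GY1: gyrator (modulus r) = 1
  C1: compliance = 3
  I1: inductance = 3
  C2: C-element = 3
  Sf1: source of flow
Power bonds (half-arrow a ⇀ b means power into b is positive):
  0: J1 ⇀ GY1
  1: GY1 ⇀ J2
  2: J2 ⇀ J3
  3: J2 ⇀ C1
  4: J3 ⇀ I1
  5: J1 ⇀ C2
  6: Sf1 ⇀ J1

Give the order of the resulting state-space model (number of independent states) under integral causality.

3  (C1, C2, I1 all integral)

bond 6 stroke→Sf1  (Sf1: flow source, stroke at near end)
bond 3 stroke→J2  (prefer integral on C1)
bond 1 stroke→GY1  (0-jn J2 has e-setter on 3)
bond 2 stroke→J3  (J2 effort already set via bond 3)
bond 4 stroke→I1  (J3: last free bond brings flow in)
bond 0 stroke→GY1  (through GY1, causality inverts; strokes same side of GY1)
bond 5 stroke→J1  (J1 needs exactly one e-in)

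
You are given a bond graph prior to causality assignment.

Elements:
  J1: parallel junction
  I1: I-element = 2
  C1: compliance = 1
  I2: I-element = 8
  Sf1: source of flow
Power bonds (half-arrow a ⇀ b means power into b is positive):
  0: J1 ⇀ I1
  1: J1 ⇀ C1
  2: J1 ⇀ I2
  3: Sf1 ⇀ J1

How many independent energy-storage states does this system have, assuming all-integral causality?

β3 |Sf1  (Sf1: flow source, stroke at near end)
β0 |I1  (I1: I, integral causality)
β1 |J1  (C1 integral (e out))
β2 |I2  (common-e at J1 fixed by 1)

3  (C1, I1, I2 all integral)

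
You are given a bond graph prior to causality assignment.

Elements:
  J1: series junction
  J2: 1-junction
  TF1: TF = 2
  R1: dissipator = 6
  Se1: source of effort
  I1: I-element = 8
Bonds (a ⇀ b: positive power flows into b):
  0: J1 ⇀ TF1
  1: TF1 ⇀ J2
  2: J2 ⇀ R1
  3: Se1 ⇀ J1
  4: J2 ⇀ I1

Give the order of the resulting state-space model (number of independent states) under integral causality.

β3 stroke→J1  (Se1 fixes effort; stroke away)
β0 stroke→TF1  (J1: last free bond brings flow in)
β1 stroke→J2  (TF1 one-in-one-out from 0)
β4 stroke→I1  (I1 integral (f out))
β2 stroke→J2  (common-f at J2 fixed by 4)

1  (I1 all integral)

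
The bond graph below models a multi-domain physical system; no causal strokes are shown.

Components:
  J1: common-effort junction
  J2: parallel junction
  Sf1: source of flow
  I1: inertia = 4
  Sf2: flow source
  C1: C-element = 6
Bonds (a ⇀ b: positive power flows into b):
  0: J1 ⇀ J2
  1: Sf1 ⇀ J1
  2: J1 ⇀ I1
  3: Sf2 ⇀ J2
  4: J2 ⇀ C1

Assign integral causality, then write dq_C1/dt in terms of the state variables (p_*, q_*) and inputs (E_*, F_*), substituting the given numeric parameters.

#1 stroke at Sf1  (Sf1 (Sf) sets flow on bond)
#3 stroke at Sf2  (Sf2 fixes flow; stroke at Sf2)
#2 stroke at I1  (I1 integral (f out))
#0 stroke at J1  (J1 needs exactly one e-in)
#4 stroke at J2  (only one effort-in slot at J2)

dq_C1/dt = F_Sf1 + F_Sf2 - p_I1/4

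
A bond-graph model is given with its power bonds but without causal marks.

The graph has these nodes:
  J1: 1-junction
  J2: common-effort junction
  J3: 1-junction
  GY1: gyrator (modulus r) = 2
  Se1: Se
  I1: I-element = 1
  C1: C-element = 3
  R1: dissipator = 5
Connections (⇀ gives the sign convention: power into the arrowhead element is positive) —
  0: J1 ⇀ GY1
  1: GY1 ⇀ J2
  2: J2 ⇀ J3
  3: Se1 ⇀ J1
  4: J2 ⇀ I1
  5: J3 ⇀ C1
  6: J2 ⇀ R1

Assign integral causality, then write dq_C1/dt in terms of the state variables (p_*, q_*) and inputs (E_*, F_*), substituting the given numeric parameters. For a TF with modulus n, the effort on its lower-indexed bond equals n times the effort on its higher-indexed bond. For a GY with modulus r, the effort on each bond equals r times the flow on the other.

β3 stroke→J1  (Se1: effort source, stroke at far end)
β0 stroke→GY1  (closing 1-jn rule on J1)
β1 stroke→GY1  (GY1 both-in/both-out from 0)
β4 stroke→I1  (I1 integral (f out))
β5 stroke→J3  (C1 outputs effort q/C1)
β2 stroke→J2  (only one flow-in slot at J3)
β6 stroke→R1  (common-e at J2 fixed by 2)

dq_C1/dt = E_Se1/2 - p_I1 - q_C1/15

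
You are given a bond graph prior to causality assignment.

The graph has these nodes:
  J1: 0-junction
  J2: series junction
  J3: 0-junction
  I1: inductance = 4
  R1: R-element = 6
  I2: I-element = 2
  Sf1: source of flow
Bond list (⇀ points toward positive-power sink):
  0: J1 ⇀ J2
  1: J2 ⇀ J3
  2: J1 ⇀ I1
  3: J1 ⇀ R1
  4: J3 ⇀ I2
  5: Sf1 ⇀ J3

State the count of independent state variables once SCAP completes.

b5 stroke at Sf1  (Sf1 (Sf) sets flow on bond)
b2 stroke at I1  (I1 integral (f out))
b4 stroke at I2  (I2: I, integral causality)
b1 stroke at J3  (only one effort-in slot at J3)
b0 stroke at J2  (1-jn J2 has f-setter on 1)
b3 stroke at J1  (closing 0-jn rule on J1)

2  (I1, I2 all integral)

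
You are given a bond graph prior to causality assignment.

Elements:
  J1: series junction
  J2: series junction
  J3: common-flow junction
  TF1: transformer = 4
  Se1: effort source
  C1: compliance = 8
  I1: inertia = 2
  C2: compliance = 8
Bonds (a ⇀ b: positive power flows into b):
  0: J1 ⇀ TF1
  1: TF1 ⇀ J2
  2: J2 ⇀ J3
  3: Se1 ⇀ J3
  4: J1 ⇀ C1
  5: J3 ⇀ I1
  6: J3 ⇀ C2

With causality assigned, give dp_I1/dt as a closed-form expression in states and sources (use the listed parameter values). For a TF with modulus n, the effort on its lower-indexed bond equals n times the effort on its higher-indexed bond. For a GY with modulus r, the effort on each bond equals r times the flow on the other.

b3 stroke at J3  (Se1: effort source, stroke at far end)
b4 stroke at J1  (prefer integral on C1)
b0 stroke at TF1  (closing 1-jn rule on J1)
b1 stroke at J2  (through TF1, causality passes straight; one stroke at TF1)
b2 stroke at J3  (J2: last free bond brings flow in)
b5 stroke at I1  (I1: I, integral causality)
b6 stroke at J3  (common-f at J3 fixed by 5)

dp_I1/dt = E_Se1 - q_C1/32 - q_C2/8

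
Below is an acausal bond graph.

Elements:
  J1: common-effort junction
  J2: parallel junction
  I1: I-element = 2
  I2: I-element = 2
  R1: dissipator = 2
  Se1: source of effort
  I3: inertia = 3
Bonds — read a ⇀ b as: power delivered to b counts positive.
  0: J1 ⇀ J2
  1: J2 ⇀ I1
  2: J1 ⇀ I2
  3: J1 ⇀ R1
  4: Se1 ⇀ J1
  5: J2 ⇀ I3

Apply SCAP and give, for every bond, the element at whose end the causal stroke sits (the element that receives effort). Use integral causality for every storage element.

bond 4 |J1  (Se1 (Se) sets effort on bond)
bond 0 |J2  (J1: bond 4 brought effort, rest push out)
bond 2 |I2  (0-jn J1 has e-setter on 4)
bond 3 |R1  (J1 effort already set via bond 4)
bond 1 |I1  (J2: bond 0 brought effort, rest push out)
bond 5 |I3  (J2: bond 0 brought effort, rest push out)

β0 →J2
β1 →I1
β2 →I2
β3 →R1
β4 →J1
β5 →I3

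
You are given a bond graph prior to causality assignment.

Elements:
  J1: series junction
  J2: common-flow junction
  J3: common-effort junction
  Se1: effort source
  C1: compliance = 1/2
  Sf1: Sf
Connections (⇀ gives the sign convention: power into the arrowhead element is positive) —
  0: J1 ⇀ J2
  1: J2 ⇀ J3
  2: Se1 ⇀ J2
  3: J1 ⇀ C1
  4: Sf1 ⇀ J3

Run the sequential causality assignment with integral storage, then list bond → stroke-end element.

β0 stroke at J2
β1 stroke at J3
β2 stroke at J2
β3 stroke at J1
β4 stroke at Sf1

b2 →J2  (source Se1 imposes e)
b4 →Sf1  (Sf1: flow source, stroke at near end)
b1 →J3  (only one effort-in slot at J3)
b0 →J2  (1-jn J2 has f-setter on 1)
b3 →J1  (J1: bond 0 brought flow, rest push out)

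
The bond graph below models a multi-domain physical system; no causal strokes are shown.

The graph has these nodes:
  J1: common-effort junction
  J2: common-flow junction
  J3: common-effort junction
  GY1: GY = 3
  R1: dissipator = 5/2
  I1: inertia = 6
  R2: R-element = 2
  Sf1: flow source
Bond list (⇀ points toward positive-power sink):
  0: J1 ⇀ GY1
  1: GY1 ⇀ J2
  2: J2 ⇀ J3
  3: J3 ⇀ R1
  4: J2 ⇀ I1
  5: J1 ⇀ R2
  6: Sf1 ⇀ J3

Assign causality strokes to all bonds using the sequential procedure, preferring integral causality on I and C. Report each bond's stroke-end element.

bond 6 stroke→Sf1  (Sf1: flow source, stroke at near end)
bond 4 stroke→I1  (I1 integral (f out))
bond 1 stroke→J2  (J2 flow already set via bond 4)
bond 2 stroke→J2  (J2 flow already set via bond 4)
bond 3 stroke→J3  (closing 0-jn rule on J3)
bond 0 stroke→J1  (through GY1, causality inverts; strokes same side of GY1)
bond 5 stroke→R2  (J1: bond 0 brought effort, rest push out)

β0 stroke at J1
β1 stroke at J2
β2 stroke at J2
β3 stroke at J3
β4 stroke at I1
β5 stroke at R2
β6 stroke at Sf1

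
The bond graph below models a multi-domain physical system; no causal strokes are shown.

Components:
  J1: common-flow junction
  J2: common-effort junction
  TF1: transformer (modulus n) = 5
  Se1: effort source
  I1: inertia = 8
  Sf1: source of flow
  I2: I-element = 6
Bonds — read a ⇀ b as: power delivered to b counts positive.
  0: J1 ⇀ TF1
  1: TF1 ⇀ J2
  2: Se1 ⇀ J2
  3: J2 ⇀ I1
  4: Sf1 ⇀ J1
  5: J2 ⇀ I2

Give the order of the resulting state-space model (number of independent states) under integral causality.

2  (I1, I2 all integral)

b2 stroke→J2  (Se1 (Se) sets effort on bond)
b4 stroke→Sf1  (Sf1 fixes flow; stroke at Sf1)
b0 stroke→J1  (J1: bond 4 brought flow, rest push out)
b1 stroke→TF1  (J2 effort already set via bond 2)
b3 stroke→I1  (common-e at J2 fixed by 2)
b5 stroke→I2  (J2: bond 2 brought effort, rest push out)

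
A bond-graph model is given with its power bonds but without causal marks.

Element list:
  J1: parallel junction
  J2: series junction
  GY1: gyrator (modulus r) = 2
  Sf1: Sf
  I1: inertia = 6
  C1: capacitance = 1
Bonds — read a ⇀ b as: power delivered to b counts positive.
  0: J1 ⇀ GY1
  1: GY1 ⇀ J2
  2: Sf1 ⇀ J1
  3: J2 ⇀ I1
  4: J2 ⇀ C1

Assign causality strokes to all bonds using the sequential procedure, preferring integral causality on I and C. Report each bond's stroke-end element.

#2 |Sf1  (Sf1 (Sf) sets flow on bond)
#0 |J1  (J1: last free bond brings effort in)
#1 |J2  (GY1 both-in/both-out from 0)
#3 |I1  (prefer integral on I1)
#4 |J2  (J2 flow already set via bond 3)

β0 |J1
β1 |J2
β2 |Sf1
β3 |I1
β4 |J2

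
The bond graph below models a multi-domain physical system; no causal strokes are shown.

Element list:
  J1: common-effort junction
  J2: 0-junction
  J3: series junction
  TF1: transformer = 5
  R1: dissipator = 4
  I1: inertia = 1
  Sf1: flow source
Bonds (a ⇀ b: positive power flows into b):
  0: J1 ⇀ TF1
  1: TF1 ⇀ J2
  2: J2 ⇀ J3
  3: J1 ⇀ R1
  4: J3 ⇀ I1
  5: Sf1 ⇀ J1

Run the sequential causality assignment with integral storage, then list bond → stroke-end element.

bond 5 →Sf1  (Sf1: flow source, stroke at near end)
bond 4 →I1  (I1: I, integral causality)
bond 2 →J3  (J3 flow already set via bond 4)
bond 1 →J2  (J2: last free bond brings effort in)
bond 0 →TF1  (TF TF1: opposite of bond 1)
bond 3 →J1  (only one effort-in slot at J1)

β0 stroke at TF1
β1 stroke at J2
β2 stroke at J3
β3 stroke at J1
β4 stroke at I1
β5 stroke at Sf1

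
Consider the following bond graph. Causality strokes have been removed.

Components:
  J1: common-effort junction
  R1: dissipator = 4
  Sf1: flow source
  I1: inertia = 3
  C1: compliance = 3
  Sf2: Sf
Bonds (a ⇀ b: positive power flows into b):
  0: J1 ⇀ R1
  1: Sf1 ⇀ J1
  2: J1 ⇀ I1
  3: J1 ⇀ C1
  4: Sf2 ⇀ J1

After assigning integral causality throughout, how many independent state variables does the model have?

2  (C1, I1 all integral)

b1 →Sf1  (Sf1: flow source, stroke at near end)
b4 →Sf2  (source Sf2 imposes f)
b2 →I1  (I1 integral (f out))
b3 →J1  (C1 outputs effort q/C1)
b0 →R1  (0-jn J1 has e-setter on 3)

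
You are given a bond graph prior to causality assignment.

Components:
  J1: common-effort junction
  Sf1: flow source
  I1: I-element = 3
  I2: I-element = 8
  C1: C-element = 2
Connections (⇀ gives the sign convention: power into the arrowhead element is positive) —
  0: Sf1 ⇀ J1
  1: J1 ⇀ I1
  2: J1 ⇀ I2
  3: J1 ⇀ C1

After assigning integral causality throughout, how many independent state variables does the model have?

3  (C1, I1, I2 all integral)

#0 →Sf1  (Sf1 fixes flow; stroke at Sf1)
#1 →I1  (I1: I, integral causality)
#2 →I2  (I2 integral (f out))
#3 →J1  (closing 0-jn rule on J1)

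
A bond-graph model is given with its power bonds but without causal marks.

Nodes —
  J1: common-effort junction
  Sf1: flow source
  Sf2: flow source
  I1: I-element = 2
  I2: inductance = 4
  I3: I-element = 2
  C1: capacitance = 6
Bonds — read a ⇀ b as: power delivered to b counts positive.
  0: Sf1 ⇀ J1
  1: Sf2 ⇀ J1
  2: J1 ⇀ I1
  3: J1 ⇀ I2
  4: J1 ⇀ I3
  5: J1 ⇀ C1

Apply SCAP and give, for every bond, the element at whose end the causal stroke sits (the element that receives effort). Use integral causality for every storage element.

bond 0 →Sf1
bond 1 →Sf2
bond 2 →I1
bond 3 →I2
bond 4 →I3
bond 5 →J1

bond 0 →Sf1  (Sf1 fixes flow; stroke at Sf1)
bond 1 →Sf2  (Sf2 fixes flow; stroke at Sf2)
bond 2 →I1  (I1 integral (f out))
bond 3 →I2  (I2: I, integral causality)
bond 4 →I3  (prefer integral on I3)
bond 5 →J1  (only one effort-in slot at J1)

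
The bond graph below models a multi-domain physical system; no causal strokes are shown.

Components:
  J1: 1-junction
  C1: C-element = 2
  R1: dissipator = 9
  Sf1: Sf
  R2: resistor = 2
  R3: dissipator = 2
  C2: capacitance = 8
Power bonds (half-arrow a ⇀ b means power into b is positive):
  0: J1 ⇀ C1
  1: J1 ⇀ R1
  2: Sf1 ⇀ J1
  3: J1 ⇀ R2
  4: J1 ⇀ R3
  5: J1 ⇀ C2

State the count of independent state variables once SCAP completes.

bond 2 →Sf1  (Sf1 (Sf) sets flow on bond)
bond 0 →J1  (J1 flow already set via bond 2)
bond 1 →J1  (J1 flow already set via bond 2)
bond 3 →J1  (J1 flow already set via bond 2)
bond 4 →J1  (common-f at J1 fixed by 2)
bond 5 →J1  (common-f at J1 fixed by 2)

2  (C1, C2 all integral)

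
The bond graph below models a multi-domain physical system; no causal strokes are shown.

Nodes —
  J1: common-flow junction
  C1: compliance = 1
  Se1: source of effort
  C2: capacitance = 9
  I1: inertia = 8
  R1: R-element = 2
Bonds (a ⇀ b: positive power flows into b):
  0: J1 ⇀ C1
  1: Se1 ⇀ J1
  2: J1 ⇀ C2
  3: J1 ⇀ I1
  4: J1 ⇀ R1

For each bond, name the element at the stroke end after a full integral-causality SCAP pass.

#0 stroke at J1
#1 stroke at J1
#2 stroke at J1
#3 stroke at I1
#4 stroke at J1

β1 →J1  (Se1 (Se) sets effort on bond)
β0 →J1  (C1 outputs effort q/C1)
β2 →J1  (prefer integral on C2)
β3 →I1  (prefer integral on I1)
β4 →J1  (J1 flow already set via bond 3)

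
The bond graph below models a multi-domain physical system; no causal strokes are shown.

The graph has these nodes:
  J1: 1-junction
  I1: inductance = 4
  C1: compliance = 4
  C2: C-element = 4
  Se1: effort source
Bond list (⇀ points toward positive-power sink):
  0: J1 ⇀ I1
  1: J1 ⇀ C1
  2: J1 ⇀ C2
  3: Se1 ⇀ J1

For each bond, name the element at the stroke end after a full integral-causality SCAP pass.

bond 0 →I1
bond 1 →J1
bond 2 →J1
bond 3 →J1

b3 stroke at J1  (source Se1 imposes e)
b0 stroke at I1  (prefer integral on I1)
b1 stroke at J1  (common-f at J1 fixed by 0)
b2 stroke at J1  (J1: bond 0 brought flow, rest push out)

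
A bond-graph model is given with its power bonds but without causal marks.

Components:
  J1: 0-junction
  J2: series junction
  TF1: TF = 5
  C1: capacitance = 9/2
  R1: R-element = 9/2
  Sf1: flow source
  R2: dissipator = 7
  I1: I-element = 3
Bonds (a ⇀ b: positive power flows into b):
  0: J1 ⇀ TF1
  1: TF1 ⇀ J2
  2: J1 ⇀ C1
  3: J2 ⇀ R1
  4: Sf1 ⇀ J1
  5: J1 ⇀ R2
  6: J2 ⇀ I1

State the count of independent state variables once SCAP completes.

2  (C1, I1 all integral)

bond 4 |Sf1  (Sf1 (Sf) sets flow on bond)
bond 2 |J1  (C1 integral (e out))
bond 0 |TF1  (J1: bond 2 brought effort, rest push out)
bond 5 |R2  (J1: bond 2 brought effort, rest push out)
bond 1 |J2  (TF1: transformer flips bond 0)
bond 6 |I1  (I1 outputs flow p/I1)
bond 3 |J2  (J2: bond 6 brought flow, rest push out)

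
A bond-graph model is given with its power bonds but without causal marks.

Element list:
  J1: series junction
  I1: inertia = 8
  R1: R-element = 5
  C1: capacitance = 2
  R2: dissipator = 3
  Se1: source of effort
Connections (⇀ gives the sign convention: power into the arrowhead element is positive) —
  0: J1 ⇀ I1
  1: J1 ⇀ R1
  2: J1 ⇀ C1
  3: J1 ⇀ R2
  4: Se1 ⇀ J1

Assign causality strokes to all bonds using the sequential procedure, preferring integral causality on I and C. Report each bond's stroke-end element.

β0 |I1
β1 |J1
β2 |J1
β3 |J1
β4 |J1

b4 stroke→J1  (source Se1 imposes e)
b0 stroke→I1  (I1: I, integral causality)
b1 stroke→J1  (1-jn J1 has f-setter on 0)
b2 stroke→J1  (J1 flow already set via bond 0)
b3 stroke→J1  (1-jn J1 has f-setter on 0)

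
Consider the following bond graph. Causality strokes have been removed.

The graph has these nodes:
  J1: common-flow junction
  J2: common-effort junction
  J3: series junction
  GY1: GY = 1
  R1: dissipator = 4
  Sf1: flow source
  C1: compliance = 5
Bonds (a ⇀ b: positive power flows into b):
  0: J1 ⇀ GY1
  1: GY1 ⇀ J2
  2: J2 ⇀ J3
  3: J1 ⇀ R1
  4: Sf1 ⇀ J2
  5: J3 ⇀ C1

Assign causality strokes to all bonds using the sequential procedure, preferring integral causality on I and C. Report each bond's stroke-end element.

bond 4 →Sf1  (Sf1 fixes flow; stroke at Sf1)
bond 5 →J3  (C1 integral (e out))
bond 2 →J2  (only one flow-in slot at J3)
bond 1 →GY1  (J2 effort already set via bond 2)
bond 0 →GY1  (through GY1, causality inverts; strokes same side of GY1)
bond 3 →J1  (1-jn J1 has f-setter on 0)

bond 0 stroke→GY1
bond 1 stroke→GY1
bond 2 stroke→J2
bond 3 stroke→J1
bond 4 stroke→Sf1
bond 5 stroke→J3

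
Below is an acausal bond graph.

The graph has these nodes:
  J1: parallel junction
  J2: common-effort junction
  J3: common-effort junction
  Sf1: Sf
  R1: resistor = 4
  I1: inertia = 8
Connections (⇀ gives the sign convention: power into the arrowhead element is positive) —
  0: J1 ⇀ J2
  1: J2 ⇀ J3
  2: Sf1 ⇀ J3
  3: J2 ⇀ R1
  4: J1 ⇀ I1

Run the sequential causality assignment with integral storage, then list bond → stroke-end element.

β0 →J1
β1 →J3
β2 →Sf1
β3 →J2
β4 →I1

bond 2 stroke at Sf1  (Sf1 (Sf) sets flow on bond)
bond 1 stroke at J3  (J3: last free bond brings effort in)
bond 4 stroke at I1  (I1 outputs flow p/I1)
bond 0 stroke at J1  (J1 needs exactly one e-in)
bond 3 stroke at J2  (only one effort-in slot at J2)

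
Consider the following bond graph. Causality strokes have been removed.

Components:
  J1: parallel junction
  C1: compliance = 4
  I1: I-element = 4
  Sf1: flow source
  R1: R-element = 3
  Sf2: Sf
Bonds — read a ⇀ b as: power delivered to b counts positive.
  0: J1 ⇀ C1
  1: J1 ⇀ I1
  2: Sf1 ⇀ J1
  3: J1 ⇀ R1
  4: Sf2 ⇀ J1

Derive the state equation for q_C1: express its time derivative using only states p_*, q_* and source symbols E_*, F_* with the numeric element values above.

dq_C1/dt = F_Sf1 + F_Sf2 - p_I1/4 - q_C1/12

bond 2 |Sf1  (Sf1: flow source, stroke at near end)
bond 4 |Sf2  (Sf2: flow source, stroke at near end)
bond 0 |J1  (C1 outputs effort q/C1)
bond 1 |I1  (J1 effort already set via bond 0)
bond 3 |R1  (J1 effort already set via bond 0)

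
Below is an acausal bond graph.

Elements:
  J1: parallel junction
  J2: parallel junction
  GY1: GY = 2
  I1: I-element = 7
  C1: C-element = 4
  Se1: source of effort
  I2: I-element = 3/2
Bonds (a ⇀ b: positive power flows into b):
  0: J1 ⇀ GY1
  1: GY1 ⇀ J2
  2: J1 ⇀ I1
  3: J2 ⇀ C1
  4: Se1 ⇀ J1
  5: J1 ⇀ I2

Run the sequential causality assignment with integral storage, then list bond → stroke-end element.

β0 stroke→GY1
β1 stroke→GY1
β2 stroke→I1
β3 stroke→J2
β4 stroke→J1
β5 stroke→I2

#4 |J1  (Se1 fixes effort; stroke away)
#0 |GY1  (common-e at J1 fixed by 4)
#2 |I1  (0-jn J1 has e-setter on 4)
#5 |I2  (0-jn J1 has e-setter on 4)
#1 |GY1  (GY1 both-in/both-out from 0)
#3 |J2  (J2 needs exactly one e-in)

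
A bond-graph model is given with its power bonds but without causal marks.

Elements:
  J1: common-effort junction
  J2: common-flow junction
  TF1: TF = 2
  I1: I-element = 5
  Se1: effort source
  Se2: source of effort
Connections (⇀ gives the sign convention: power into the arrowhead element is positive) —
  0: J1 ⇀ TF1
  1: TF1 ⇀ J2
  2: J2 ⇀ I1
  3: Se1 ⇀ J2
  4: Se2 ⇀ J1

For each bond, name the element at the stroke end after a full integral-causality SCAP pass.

bond 0 stroke→TF1
bond 1 stroke→J2
bond 2 stroke→I1
bond 3 stroke→J2
bond 4 stroke→J1

bond 3 stroke→J2  (Se1 fixes effort; stroke away)
bond 4 stroke→J1  (source Se2 imposes e)
bond 0 stroke→TF1  (common-e at J1 fixed by 4)
bond 1 stroke→J2  (TF1 one-in-one-out from 0)
bond 2 stroke→I1  (J2: last free bond brings flow in)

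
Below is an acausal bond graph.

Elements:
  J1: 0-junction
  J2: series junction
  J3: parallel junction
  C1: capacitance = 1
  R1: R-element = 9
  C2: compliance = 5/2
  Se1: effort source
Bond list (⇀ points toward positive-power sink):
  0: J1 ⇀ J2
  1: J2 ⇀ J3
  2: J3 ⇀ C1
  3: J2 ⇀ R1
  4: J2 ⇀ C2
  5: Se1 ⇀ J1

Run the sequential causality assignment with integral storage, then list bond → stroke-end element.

#0 stroke→J2
#1 stroke→J2
#2 stroke→J3
#3 stroke→R1
#4 stroke→J2
#5 stroke→J1

bond 5 |J1  (Se1 (Se) sets effort on bond)
bond 0 |J2  (J1 effort already set via bond 5)
bond 2 |J3  (prefer integral on C1)
bond 1 |J2  (0-jn J3 has e-setter on 2)
bond 4 |J2  (C2 outputs effort q/C2)
bond 3 |R1  (closing 1-jn rule on J2)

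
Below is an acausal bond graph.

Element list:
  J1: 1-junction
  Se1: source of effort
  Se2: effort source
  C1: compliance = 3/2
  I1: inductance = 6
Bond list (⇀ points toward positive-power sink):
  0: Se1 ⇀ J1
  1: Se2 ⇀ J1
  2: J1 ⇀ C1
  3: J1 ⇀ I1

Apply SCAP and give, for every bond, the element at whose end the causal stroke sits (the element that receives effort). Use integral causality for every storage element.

bond 0 |J1  (source Se1 imposes e)
bond 1 |J1  (Se2 fixes effort; stroke away)
bond 2 |J1  (C1: C, integral causality)
bond 3 |I1  (only one flow-in slot at J1)

b0 stroke→J1
b1 stroke→J1
b2 stroke→J1
b3 stroke→I1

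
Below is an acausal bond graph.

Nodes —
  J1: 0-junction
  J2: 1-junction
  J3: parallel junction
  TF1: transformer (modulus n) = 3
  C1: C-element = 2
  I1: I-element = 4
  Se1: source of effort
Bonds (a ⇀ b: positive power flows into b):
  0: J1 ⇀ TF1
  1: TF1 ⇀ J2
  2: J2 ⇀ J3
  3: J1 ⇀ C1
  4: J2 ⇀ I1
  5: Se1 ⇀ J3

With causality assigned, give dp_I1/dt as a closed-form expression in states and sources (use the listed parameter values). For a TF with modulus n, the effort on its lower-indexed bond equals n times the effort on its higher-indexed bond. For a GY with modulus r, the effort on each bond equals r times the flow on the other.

dp_I1/dt = -E_Se1 + q_C1/6

bond 5 |J3  (Se1 (Se) sets effort on bond)
bond 2 |J2  (common-e at J3 fixed by 5)
bond 3 |J1  (C1 integral (e out))
bond 0 |TF1  (0-jn J1 has e-setter on 3)
bond 1 |J2  (through TF1, causality passes straight; one stroke at TF1)
bond 4 |I1  (J2: last free bond brings flow in)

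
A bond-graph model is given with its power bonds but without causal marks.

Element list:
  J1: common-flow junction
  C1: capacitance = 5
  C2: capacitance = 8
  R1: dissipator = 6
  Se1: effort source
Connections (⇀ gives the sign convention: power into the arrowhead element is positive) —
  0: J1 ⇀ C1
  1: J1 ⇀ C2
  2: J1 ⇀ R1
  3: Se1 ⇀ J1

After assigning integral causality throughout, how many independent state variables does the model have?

2  (C1, C2 all integral)

b3 stroke→J1  (source Se1 imposes e)
b0 stroke→J1  (C1: C, integral causality)
b1 stroke→J1  (C2: C, integral causality)
b2 stroke→R1  (J1 needs exactly one f-in)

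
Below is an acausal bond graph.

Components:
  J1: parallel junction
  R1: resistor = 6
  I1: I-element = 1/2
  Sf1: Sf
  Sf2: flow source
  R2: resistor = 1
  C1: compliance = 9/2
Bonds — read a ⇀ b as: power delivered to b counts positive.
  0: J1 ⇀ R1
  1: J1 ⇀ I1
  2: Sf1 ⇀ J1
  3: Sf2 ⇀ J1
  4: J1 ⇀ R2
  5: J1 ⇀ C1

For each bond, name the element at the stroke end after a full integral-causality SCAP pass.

bond 0 |R1
bond 1 |I1
bond 2 |Sf1
bond 3 |Sf2
bond 4 |R2
bond 5 |J1

β2 stroke→Sf1  (source Sf1 imposes f)
β3 stroke→Sf2  (Sf2: flow source, stroke at near end)
β1 stroke→I1  (I1 integral (f out))
β5 stroke→J1  (C1 outputs effort q/C1)
β0 stroke→R1  (J1: bond 5 brought effort, rest push out)
β4 stroke→R2  (J1: bond 5 brought effort, rest push out)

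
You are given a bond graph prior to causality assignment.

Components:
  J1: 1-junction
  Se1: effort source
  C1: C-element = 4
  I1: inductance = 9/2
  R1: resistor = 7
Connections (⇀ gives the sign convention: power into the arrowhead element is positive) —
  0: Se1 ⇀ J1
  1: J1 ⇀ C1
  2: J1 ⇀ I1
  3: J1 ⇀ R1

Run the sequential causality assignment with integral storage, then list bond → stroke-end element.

bond 0 |J1
bond 1 |J1
bond 2 |I1
bond 3 |J1

bond 0 →J1  (Se1 fixes effort; stroke away)
bond 1 →J1  (C1 outputs effort q/C1)
bond 2 →I1  (prefer integral on I1)
bond 3 →J1  (common-f at J1 fixed by 2)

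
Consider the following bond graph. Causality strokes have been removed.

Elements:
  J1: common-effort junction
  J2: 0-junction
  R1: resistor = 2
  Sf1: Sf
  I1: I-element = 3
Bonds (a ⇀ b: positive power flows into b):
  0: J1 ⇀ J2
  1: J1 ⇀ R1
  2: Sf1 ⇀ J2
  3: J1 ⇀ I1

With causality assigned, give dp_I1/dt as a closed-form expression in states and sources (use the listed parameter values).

dp_I1/dt = 2*F_Sf1 - 2*p_I1/3

#2 |Sf1  (Sf1 (Sf) sets flow on bond)
#0 |J2  (J2: last free bond brings effort in)
#3 |I1  (prefer integral on I1)
#1 |J1  (J1 needs exactly one e-in)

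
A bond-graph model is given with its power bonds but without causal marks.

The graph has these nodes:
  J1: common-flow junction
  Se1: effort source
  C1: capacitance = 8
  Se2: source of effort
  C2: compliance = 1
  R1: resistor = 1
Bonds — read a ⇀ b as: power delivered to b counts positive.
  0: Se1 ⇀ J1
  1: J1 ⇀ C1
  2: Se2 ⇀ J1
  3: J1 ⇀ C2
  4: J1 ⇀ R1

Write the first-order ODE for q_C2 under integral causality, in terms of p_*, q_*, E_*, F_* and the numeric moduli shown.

bond 0 |J1  (Se1 (Se) sets effort on bond)
bond 2 |J1  (source Se2 imposes e)
bond 1 |J1  (C1 outputs effort q/C1)
bond 3 |J1  (C2 integral (e out))
bond 4 |R1  (J1: last free bond brings flow in)

dq_C2/dt = E_Se1 + E_Se2 - q_C1/8 - q_C2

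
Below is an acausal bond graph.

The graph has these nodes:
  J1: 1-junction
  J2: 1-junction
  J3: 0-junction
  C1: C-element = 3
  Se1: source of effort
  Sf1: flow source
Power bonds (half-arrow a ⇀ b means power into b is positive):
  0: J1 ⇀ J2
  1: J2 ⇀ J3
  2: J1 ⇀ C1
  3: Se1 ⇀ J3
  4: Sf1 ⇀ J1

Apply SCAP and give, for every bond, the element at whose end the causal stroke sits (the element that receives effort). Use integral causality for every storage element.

b3 →J3  (Se1 (Se) sets effort on bond)
b4 →Sf1  (Sf1 fixes flow; stroke at Sf1)
b0 →J1  (1-jn J1 has f-setter on 4)
b2 →J1  (J1: bond 4 brought flow, rest push out)
b1 →J2  (common-f at J2 fixed by 0)

b0 stroke→J1
b1 stroke→J2
b2 stroke→J1
b3 stroke→J3
b4 stroke→Sf1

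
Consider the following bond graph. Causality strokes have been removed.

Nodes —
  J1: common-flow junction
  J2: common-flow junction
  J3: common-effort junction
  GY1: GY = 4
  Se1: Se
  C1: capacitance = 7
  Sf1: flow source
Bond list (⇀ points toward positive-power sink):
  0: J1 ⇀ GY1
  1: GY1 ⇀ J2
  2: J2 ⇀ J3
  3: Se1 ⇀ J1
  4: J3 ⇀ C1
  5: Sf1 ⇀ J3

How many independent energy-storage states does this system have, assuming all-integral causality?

1  (C1 all integral)

β3 stroke→J1  (Se1: effort source, stroke at far end)
β5 stroke→Sf1  (source Sf1 imposes f)
β0 stroke→GY1  (J1: last free bond brings flow in)
β1 stroke→GY1  (GY1: gyrator matches bond 0)
β2 stroke→J2  (J2 flow already set via bond 1)
β4 stroke→J3  (only one effort-in slot at J3)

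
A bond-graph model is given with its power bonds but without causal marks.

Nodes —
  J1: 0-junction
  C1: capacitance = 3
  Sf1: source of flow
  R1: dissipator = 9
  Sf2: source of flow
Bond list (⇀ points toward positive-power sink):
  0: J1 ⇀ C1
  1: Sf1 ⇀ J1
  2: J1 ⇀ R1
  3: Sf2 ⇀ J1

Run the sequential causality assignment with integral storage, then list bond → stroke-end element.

bond 0 →J1
bond 1 →Sf1
bond 2 →R1
bond 3 →Sf2

bond 1 stroke→Sf1  (Sf1 (Sf) sets flow on bond)
bond 3 stroke→Sf2  (Sf2 fixes flow; stroke at Sf2)
bond 0 stroke→J1  (C1: C, integral causality)
bond 2 stroke→R1  (J1 effort already set via bond 0)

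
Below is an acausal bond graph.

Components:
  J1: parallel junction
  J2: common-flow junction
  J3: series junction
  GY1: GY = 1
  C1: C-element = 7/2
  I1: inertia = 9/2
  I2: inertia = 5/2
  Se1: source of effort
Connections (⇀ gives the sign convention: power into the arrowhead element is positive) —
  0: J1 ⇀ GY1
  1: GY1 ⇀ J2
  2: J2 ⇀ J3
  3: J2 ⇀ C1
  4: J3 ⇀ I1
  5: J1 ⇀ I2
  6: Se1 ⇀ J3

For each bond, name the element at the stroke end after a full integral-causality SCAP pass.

bond 0 stroke at J1
bond 1 stroke at J2
bond 2 stroke at J3
bond 3 stroke at J2
bond 4 stroke at I1
bond 5 stroke at I2
bond 6 stroke at J3

bond 6 stroke at J3  (source Se1 imposes e)
bond 3 stroke at J2  (C1 outputs effort q/C1)
bond 4 stroke at I1  (I1 outputs flow p/I1)
bond 2 stroke at J3  (1-jn J3 has f-setter on 4)
bond 1 stroke at J2  (J2 flow already set via bond 2)
bond 0 stroke at J1  (GY GY1: same side as bond 1)
bond 5 stroke at I2  (0-jn J1 has e-setter on 0)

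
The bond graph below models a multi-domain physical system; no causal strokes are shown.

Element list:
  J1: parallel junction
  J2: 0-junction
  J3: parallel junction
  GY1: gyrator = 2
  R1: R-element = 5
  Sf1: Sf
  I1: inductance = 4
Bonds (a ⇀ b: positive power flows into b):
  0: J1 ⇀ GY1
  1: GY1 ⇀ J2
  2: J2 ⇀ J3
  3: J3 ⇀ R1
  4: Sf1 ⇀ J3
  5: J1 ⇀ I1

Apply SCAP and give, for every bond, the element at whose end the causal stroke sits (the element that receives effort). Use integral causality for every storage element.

β0 |J1
β1 |J2
β2 |J3
β3 |R1
β4 |Sf1
β5 |I1

bond 4 |Sf1  (source Sf1 imposes f)
bond 5 |I1  (I1 integral (f out))
bond 0 |J1  (J1 needs exactly one e-in)
bond 1 |J2  (GY1: gyrator matches bond 0)
bond 2 |J3  (0-jn J2 has e-setter on 1)
bond 3 |R1  (common-e at J3 fixed by 2)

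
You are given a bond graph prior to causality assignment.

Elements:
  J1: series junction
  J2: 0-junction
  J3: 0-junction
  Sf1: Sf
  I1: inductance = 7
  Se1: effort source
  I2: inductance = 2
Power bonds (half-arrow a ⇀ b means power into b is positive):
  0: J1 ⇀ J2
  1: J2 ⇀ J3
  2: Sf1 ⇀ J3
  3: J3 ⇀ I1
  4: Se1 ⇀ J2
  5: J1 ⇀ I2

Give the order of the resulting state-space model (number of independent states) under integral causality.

bond 2 stroke at Sf1  (source Sf1 imposes f)
bond 4 stroke at J2  (Se1 fixes effort; stroke away)
bond 0 stroke at J1  (J2: bond 4 brought effort, rest push out)
bond 1 stroke at J3  (0-jn J2 has e-setter on 4)
bond 3 stroke at I1  (common-e at J3 fixed by 1)
bond 5 stroke at I2  (J1: last free bond brings flow in)

2  (I1, I2 all integral)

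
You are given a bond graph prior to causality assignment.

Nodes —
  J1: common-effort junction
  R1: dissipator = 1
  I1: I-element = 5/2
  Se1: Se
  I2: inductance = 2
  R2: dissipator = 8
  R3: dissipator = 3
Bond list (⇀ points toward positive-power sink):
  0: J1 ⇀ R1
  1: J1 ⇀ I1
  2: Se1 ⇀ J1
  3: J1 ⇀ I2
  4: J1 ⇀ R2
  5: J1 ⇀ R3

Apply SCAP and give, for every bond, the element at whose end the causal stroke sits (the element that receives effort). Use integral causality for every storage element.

b0 stroke at R1
b1 stroke at I1
b2 stroke at J1
b3 stroke at I2
b4 stroke at R2
b5 stroke at R3

#2 stroke at J1  (Se1: effort source, stroke at far end)
#0 stroke at R1  (J1: bond 2 brought effort, rest push out)
#1 stroke at I1  (J1 effort already set via bond 2)
#3 stroke at I2  (0-jn J1 has e-setter on 2)
#4 stroke at R2  (J1 effort already set via bond 2)
#5 stroke at R3  (J1: bond 2 brought effort, rest push out)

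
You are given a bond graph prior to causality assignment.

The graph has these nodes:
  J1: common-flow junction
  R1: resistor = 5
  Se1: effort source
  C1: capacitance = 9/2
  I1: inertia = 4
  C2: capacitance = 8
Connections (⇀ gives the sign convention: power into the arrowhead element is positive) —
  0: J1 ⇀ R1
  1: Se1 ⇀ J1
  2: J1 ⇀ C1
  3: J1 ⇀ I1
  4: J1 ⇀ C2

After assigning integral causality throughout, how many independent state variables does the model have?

3  (C1, C2, I1 all integral)

#1 stroke→J1  (Se1 fixes effort; stroke away)
#2 stroke→J1  (C1: C, integral causality)
#3 stroke→I1  (I1 integral (f out))
#0 stroke→J1  (1-jn J1 has f-setter on 3)
#4 stroke→J1  (J1 flow already set via bond 3)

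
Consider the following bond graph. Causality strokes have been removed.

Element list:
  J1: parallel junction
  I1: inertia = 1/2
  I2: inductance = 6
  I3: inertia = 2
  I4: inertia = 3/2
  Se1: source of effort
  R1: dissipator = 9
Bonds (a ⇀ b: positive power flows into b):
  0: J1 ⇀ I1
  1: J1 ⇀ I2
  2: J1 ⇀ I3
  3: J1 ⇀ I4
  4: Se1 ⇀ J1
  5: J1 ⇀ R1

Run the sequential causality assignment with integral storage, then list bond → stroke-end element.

bond 0 stroke at I1
bond 1 stroke at I2
bond 2 stroke at I3
bond 3 stroke at I4
bond 4 stroke at J1
bond 5 stroke at R1

#4 stroke at J1  (source Se1 imposes e)
#0 stroke at I1  (J1 effort already set via bond 4)
#1 stroke at I2  (common-e at J1 fixed by 4)
#2 stroke at I3  (0-jn J1 has e-setter on 4)
#3 stroke at I4  (common-e at J1 fixed by 4)
#5 stroke at R1  (common-e at J1 fixed by 4)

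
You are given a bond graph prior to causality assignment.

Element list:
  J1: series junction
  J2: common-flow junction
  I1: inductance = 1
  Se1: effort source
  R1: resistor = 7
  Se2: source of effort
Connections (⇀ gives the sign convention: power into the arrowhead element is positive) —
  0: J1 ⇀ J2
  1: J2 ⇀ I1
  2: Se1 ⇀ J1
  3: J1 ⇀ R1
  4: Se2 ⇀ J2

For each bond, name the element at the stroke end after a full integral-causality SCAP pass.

β0 →J2
β1 →I1
β2 →J1
β3 →J1
β4 →J2

bond 2 |J1  (Se1 fixes effort; stroke away)
bond 4 |J2  (source Se2 imposes e)
bond 1 |I1  (I1: I, integral causality)
bond 0 |J2  (common-f at J2 fixed by 1)
bond 3 |J1  (1-jn J1 has f-setter on 0)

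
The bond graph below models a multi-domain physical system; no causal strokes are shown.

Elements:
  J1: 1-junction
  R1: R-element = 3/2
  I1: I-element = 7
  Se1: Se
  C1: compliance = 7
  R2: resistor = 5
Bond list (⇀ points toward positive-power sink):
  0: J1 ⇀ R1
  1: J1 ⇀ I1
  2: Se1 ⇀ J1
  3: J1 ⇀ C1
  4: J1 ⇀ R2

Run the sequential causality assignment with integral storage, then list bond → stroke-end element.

β0 |J1
β1 |I1
β2 |J1
β3 |J1
β4 |J1

β2 |J1  (Se1 fixes effort; stroke away)
β1 |I1  (I1 integral (f out))
β0 |J1  (J1 flow already set via bond 1)
β3 |J1  (J1: bond 1 brought flow, rest push out)
β4 |J1  (common-f at J1 fixed by 1)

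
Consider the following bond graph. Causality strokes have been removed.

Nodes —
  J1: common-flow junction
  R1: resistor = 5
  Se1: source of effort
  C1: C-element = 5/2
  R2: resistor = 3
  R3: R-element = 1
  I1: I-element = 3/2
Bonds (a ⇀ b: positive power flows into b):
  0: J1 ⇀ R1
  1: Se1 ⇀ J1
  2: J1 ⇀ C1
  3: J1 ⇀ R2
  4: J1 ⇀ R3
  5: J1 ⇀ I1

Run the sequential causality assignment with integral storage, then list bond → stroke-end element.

b0 stroke→J1
b1 stroke→J1
b2 stroke→J1
b3 stroke→J1
b4 stroke→J1
b5 stroke→I1

bond 1 stroke→J1  (Se1 (Se) sets effort on bond)
bond 2 stroke→J1  (C1 integral (e out))
bond 5 stroke→I1  (prefer integral on I1)
bond 0 stroke→J1  (common-f at J1 fixed by 5)
bond 3 stroke→J1  (common-f at J1 fixed by 5)
bond 4 stroke→J1  (1-jn J1 has f-setter on 5)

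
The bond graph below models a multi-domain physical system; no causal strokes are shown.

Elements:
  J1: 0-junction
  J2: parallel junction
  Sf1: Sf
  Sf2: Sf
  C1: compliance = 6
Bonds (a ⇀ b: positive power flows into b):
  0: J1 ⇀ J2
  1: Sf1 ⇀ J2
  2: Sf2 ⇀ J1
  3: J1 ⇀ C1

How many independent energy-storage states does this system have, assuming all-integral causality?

b1 →Sf1  (Sf1: flow source, stroke at near end)
b2 →Sf2  (Sf2 (Sf) sets flow on bond)
b0 →J2  (J2: last free bond brings effort in)
b3 →J1  (J1 needs exactly one e-in)

1  (C1 all integral)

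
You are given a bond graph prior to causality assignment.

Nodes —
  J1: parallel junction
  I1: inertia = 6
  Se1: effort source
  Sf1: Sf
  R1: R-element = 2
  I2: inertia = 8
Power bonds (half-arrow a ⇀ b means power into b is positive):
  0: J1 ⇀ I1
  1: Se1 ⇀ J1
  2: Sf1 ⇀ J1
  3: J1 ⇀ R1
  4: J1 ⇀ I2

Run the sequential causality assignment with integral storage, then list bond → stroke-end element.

#1 stroke→J1  (Se1: effort source, stroke at far end)
#2 stroke→Sf1  (Sf1 fixes flow; stroke at Sf1)
#0 stroke→I1  (common-e at J1 fixed by 1)
#3 stroke→R1  (0-jn J1 has e-setter on 1)
#4 stroke→I2  (J1 effort already set via bond 1)

β0 →I1
β1 →J1
β2 →Sf1
β3 →R1
β4 →I2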